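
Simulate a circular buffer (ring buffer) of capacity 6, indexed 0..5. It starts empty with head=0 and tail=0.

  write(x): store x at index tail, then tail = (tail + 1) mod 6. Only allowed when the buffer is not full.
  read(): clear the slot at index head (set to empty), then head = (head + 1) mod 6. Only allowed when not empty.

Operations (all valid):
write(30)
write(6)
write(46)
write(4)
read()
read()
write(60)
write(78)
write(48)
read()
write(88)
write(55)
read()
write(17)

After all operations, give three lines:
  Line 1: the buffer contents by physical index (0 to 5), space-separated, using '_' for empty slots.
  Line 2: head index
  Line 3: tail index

Answer: 48 88 55 17 60 78
4
4

Derivation:
write(30): buf=[30 _ _ _ _ _], head=0, tail=1, size=1
write(6): buf=[30 6 _ _ _ _], head=0, tail=2, size=2
write(46): buf=[30 6 46 _ _ _], head=0, tail=3, size=3
write(4): buf=[30 6 46 4 _ _], head=0, tail=4, size=4
read(): buf=[_ 6 46 4 _ _], head=1, tail=4, size=3
read(): buf=[_ _ 46 4 _ _], head=2, tail=4, size=2
write(60): buf=[_ _ 46 4 60 _], head=2, tail=5, size=3
write(78): buf=[_ _ 46 4 60 78], head=2, tail=0, size=4
write(48): buf=[48 _ 46 4 60 78], head=2, tail=1, size=5
read(): buf=[48 _ _ 4 60 78], head=3, tail=1, size=4
write(88): buf=[48 88 _ 4 60 78], head=3, tail=2, size=5
write(55): buf=[48 88 55 4 60 78], head=3, tail=3, size=6
read(): buf=[48 88 55 _ 60 78], head=4, tail=3, size=5
write(17): buf=[48 88 55 17 60 78], head=4, tail=4, size=6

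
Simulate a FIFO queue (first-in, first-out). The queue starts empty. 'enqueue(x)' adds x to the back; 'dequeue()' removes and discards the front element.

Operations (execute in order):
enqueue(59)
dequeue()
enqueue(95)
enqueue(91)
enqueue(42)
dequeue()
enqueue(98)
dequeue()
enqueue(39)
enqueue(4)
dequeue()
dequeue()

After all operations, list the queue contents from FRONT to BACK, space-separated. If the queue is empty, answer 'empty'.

enqueue(59): [59]
dequeue(): []
enqueue(95): [95]
enqueue(91): [95, 91]
enqueue(42): [95, 91, 42]
dequeue(): [91, 42]
enqueue(98): [91, 42, 98]
dequeue(): [42, 98]
enqueue(39): [42, 98, 39]
enqueue(4): [42, 98, 39, 4]
dequeue(): [98, 39, 4]
dequeue(): [39, 4]

Answer: 39 4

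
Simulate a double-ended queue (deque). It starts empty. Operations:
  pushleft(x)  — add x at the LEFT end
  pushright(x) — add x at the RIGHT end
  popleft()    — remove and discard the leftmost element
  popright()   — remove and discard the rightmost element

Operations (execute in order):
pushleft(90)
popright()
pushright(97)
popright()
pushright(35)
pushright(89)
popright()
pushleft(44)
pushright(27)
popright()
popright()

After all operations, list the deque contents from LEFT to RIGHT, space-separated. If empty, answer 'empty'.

Answer: 44

Derivation:
pushleft(90): [90]
popright(): []
pushright(97): [97]
popright(): []
pushright(35): [35]
pushright(89): [35, 89]
popright(): [35]
pushleft(44): [44, 35]
pushright(27): [44, 35, 27]
popright(): [44, 35]
popright(): [44]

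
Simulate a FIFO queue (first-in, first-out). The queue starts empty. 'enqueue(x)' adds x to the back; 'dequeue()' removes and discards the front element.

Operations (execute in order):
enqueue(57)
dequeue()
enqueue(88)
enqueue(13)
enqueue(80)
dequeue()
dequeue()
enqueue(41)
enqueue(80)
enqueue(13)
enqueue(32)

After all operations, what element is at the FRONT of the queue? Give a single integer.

enqueue(57): queue = [57]
dequeue(): queue = []
enqueue(88): queue = [88]
enqueue(13): queue = [88, 13]
enqueue(80): queue = [88, 13, 80]
dequeue(): queue = [13, 80]
dequeue(): queue = [80]
enqueue(41): queue = [80, 41]
enqueue(80): queue = [80, 41, 80]
enqueue(13): queue = [80, 41, 80, 13]
enqueue(32): queue = [80, 41, 80, 13, 32]

Answer: 80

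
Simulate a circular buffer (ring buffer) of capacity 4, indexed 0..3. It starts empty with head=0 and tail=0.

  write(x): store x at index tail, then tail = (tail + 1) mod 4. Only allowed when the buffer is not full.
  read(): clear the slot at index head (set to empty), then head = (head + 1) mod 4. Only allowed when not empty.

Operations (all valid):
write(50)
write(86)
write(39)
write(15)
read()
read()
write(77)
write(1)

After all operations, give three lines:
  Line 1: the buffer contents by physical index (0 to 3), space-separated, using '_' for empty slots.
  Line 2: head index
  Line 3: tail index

write(50): buf=[50 _ _ _], head=0, tail=1, size=1
write(86): buf=[50 86 _ _], head=0, tail=2, size=2
write(39): buf=[50 86 39 _], head=0, tail=3, size=3
write(15): buf=[50 86 39 15], head=0, tail=0, size=4
read(): buf=[_ 86 39 15], head=1, tail=0, size=3
read(): buf=[_ _ 39 15], head=2, tail=0, size=2
write(77): buf=[77 _ 39 15], head=2, tail=1, size=3
write(1): buf=[77 1 39 15], head=2, tail=2, size=4

Answer: 77 1 39 15
2
2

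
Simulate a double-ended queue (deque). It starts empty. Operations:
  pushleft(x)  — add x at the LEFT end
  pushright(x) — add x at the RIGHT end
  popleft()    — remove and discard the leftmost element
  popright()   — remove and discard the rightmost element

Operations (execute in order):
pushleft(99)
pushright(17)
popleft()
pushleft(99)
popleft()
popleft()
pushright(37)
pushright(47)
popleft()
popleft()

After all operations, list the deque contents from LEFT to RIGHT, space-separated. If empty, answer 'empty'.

Answer: empty

Derivation:
pushleft(99): [99]
pushright(17): [99, 17]
popleft(): [17]
pushleft(99): [99, 17]
popleft(): [17]
popleft(): []
pushright(37): [37]
pushright(47): [37, 47]
popleft(): [47]
popleft(): []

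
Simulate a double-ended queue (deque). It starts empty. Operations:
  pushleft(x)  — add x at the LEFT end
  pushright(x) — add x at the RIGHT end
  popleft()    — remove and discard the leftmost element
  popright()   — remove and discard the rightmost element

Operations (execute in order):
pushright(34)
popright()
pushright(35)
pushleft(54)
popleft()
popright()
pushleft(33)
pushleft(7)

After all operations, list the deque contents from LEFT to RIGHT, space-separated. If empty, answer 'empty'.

Answer: 7 33

Derivation:
pushright(34): [34]
popright(): []
pushright(35): [35]
pushleft(54): [54, 35]
popleft(): [35]
popright(): []
pushleft(33): [33]
pushleft(7): [7, 33]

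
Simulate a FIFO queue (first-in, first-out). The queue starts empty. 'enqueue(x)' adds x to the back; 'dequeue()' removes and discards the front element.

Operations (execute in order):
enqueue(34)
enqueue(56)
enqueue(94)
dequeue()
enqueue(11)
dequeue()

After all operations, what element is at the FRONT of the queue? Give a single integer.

enqueue(34): queue = [34]
enqueue(56): queue = [34, 56]
enqueue(94): queue = [34, 56, 94]
dequeue(): queue = [56, 94]
enqueue(11): queue = [56, 94, 11]
dequeue(): queue = [94, 11]

Answer: 94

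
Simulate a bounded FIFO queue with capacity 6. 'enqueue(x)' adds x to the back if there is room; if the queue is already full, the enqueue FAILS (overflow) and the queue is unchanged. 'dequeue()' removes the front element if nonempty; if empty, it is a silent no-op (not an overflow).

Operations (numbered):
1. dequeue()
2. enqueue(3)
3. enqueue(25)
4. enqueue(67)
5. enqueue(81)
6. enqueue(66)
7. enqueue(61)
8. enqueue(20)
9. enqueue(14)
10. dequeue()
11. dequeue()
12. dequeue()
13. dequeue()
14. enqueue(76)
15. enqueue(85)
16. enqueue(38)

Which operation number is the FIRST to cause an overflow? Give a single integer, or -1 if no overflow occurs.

Answer: 8

Derivation:
1. dequeue(): empty, no-op, size=0
2. enqueue(3): size=1
3. enqueue(25): size=2
4. enqueue(67): size=3
5. enqueue(81): size=4
6. enqueue(66): size=5
7. enqueue(61): size=6
8. enqueue(20): size=6=cap → OVERFLOW (fail)
9. enqueue(14): size=6=cap → OVERFLOW (fail)
10. dequeue(): size=5
11. dequeue(): size=4
12. dequeue(): size=3
13. dequeue(): size=2
14. enqueue(76): size=3
15. enqueue(85): size=4
16. enqueue(38): size=5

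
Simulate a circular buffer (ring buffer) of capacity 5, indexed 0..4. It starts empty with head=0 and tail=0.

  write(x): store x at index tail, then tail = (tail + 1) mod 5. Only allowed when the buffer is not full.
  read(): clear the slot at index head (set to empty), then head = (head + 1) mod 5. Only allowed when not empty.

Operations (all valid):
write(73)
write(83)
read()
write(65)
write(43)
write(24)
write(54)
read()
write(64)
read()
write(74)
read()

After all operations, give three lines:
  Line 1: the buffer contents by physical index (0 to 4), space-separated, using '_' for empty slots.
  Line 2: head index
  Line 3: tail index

write(73): buf=[73 _ _ _ _], head=0, tail=1, size=1
write(83): buf=[73 83 _ _ _], head=0, tail=2, size=2
read(): buf=[_ 83 _ _ _], head=1, tail=2, size=1
write(65): buf=[_ 83 65 _ _], head=1, tail=3, size=2
write(43): buf=[_ 83 65 43 _], head=1, tail=4, size=3
write(24): buf=[_ 83 65 43 24], head=1, tail=0, size=4
write(54): buf=[54 83 65 43 24], head=1, tail=1, size=5
read(): buf=[54 _ 65 43 24], head=2, tail=1, size=4
write(64): buf=[54 64 65 43 24], head=2, tail=2, size=5
read(): buf=[54 64 _ 43 24], head=3, tail=2, size=4
write(74): buf=[54 64 74 43 24], head=3, tail=3, size=5
read(): buf=[54 64 74 _ 24], head=4, tail=3, size=4

Answer: 54 64 74 _ 24
4
3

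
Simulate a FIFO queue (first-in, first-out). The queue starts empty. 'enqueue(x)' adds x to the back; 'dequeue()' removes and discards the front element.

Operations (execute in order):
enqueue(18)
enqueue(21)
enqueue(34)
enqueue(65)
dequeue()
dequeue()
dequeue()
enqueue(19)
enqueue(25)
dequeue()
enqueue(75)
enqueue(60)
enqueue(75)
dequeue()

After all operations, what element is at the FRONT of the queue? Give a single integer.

Answer: 25

Derivation:
enqueue(18): queue = [18]
enqueue(21): queue = [18, 21]
enqueue(34): queue = [18, 21, 34]
enqueue(65): queue = [18, 21, 34, 65]
dequeue(): queue = [21, 34, 65]
dequeue(): queue = [34, 65]
dequeue(): queue = [65]
enqueue(19): queue = [65, 19]
enqueue(25): queue = [65, 19, 25]
dequeue(): queue = [19, 25]
enqueue(75): queue = [19, 25, 75]
enqueue(60): queue = [19, 25, 75, 60]
enqueue(75): queue = [19, 25, 75, 60, 75]
dequeue(): queue = [25, 75, 60, 75]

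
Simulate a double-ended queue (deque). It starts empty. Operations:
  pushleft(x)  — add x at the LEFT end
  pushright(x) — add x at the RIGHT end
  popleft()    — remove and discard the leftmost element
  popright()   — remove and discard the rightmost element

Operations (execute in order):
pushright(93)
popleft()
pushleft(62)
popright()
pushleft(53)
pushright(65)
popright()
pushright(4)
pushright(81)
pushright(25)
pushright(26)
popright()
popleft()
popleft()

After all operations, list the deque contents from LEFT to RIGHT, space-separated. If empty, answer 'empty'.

Answer: 81 25

Derivation:
pushright(93): [93]
popleft(): []
pushleft(62): [62]
popright(): []
pushleft(53): [53]
pushright(65): [53, 65]
popright(): [53]
pushright(4): [53, 4]
pushright(81): [53, 4, 81]
pushright(25): [53, 4, 81, 25]
pushright(26): [53, 4, 81, 25, 26]
popright(): [53, 4, 81, 25]
popleft(): [4, 81, 25]
popleft(): [81, 25]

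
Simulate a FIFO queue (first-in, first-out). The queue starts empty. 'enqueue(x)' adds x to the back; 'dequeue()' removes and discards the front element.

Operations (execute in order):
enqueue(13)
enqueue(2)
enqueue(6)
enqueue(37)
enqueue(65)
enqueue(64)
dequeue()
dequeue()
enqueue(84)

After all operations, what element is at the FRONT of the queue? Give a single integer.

enqueue(13): queue = [13]
enqueue(2): queue = [13, 2]
enqueue(6): queue = [13, 2, 6]
enqueue(37): queue = [13, 2, 6, 37]
enqueue(65): queue = [13, 2, 6, 37, 65]
enqueue(64): queue = [13, 2, 6, 37, 65, 64]
dequeue(): queue = [2, 6, 37, 65, 64]
dequeue(): queue = [6, 37, 65, 64]
enqueue(84): queue = [6, 37, 65, 64, 84]

Answer: 6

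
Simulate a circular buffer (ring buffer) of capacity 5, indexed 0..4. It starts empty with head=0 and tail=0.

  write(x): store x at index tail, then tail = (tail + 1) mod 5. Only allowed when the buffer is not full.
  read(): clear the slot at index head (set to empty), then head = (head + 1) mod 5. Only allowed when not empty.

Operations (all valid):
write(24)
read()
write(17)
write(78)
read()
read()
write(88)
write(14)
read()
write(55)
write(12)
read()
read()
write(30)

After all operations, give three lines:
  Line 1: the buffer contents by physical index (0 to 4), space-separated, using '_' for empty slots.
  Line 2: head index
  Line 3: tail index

Answer: _ 12 30 _ _
1
3

Derivation:
write(24): buf=[24 _ _ _ _], head=0, tail=1, size=1
read(): buf=[_ _ _ _ _], head=1, tail=1, size=0
write(17): buf=[_ 17 _ _ _], head=1, tail=2, size=1
write(78): buf=[_ 17 78 _ _], head=1, tail=3, size=2
read(): buf=[_ _ 78 _ _], head=2, tail=3, size=1
read(): buf=[_ _ _ _ _], head=3, tail=3, size=0
write(88): buf=[_ _ _ 88 _], head=3, tail=4, size=1
write(14): buf=[_ _ _ 88 14], head=3, tail=0, size=2
read(): buf=[_ _ _ _ 14], head=4, tail=0, size=1
write(55): buf=[55 _ _ _ 14], head=4, tail=1, size=2
write(12): buf=[55 12 _ _ 14], head=4, tail=2, size=3
read(): buf=[55 12 _ _ _], head=0, tail=2, size=2
read(): buf=[_ 12 _ _ _], head=1, tail=2, size=1
write(30): buf=[_ 12 30 _ _], head=1, tail=3, size=2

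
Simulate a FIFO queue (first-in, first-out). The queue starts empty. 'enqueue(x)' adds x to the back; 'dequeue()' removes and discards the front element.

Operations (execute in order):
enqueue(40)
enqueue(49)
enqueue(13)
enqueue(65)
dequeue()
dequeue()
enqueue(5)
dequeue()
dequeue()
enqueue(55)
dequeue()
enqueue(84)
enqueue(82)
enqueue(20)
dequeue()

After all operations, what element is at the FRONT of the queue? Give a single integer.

enqueue(40): queue = [40]
enqueue(49): queue = [40, 49]
enqueue(13): queue = [40, 49, 13]
enqueue(65): queue = [40, 49, 13, 65]
dequeue(): queue = [49, 13, 65]
dequeue(): queue = [13, 65]
enqueue(5): queue = [13, 65, 5]
dequeue(): queue = [65, 5]
dequeue(): queue = [5]
enqueue(55): queue = [5, 55]
dequeue(): queue = [55]
enqueue(84): queue = [55, 84]
enqueue(82): queue = [55, 84, 82]
enqueue(20): queue = [55, 84, 82, 20]
dequeue(): queue = [84, 82, 20]

Answer: 84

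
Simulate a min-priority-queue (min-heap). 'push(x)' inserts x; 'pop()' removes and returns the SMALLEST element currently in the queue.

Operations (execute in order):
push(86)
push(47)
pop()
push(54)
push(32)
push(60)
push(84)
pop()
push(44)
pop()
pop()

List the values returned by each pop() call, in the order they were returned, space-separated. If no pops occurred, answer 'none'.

push(86): heap contents = [86]
push(47): heap contents = [47, 86]
pop() → 47: heap contents = [86]
push(54): heap contents = [54, 86]
push(32): heap contents = [32, 54, 86]
push(60): heap contents = [32, 54, 60, 86]
push(84): heap contents = [32, 54, 60, 84, 86]
pop() → 32: heap contents = [54, 60, 84, 86]
push(44): heap contents = [44, 54, 60, 84, 86]
pop() → 44: heap contents = [54, 60, 84, 86]
pop() → 54: heap contents = [60, 84, 86]

Answer: 47 32 44 54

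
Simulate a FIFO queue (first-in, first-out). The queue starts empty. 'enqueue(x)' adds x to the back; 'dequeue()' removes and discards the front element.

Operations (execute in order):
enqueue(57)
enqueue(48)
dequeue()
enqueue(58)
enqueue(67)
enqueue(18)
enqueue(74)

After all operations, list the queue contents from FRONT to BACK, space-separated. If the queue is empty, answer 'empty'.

enqueue(57): [57]
enqueue(48): [57, 48]
dequeue(): [48]
enqueue(58): [48, 58]
enqueue(67): [48, 58, 67]
enqueue(18): [48, 58, 67, 18]
enqueue(74): [48, 58, 67, 18, 74]

Answer: 48 58 67 18 74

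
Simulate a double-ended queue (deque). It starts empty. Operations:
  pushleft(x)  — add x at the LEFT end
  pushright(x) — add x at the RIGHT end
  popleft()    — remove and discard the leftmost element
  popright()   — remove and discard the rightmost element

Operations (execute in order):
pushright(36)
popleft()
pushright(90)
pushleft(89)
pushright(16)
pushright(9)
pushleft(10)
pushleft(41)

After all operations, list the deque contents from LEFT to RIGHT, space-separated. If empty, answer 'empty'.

pushright(36): [36]
popleft(): []
pushright(90): [90]
pushleft(89): [89, 90]
pushright(16): [89, 90, 16]
pushright(9): [89, 90, 16, 9]
pushleft(10): [10, 89, 90, 16, 9]
pushleft(41): [41, 10, 89, 90, 16, 9]

Answer: 41 10 89 90 16 9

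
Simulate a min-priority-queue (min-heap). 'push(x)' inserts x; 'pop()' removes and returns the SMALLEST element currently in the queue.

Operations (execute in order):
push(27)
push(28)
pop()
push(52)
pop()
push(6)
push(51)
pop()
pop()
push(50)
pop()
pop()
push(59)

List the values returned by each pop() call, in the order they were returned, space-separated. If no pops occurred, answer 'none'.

Answer: 27 28 6 51 50 52

Derivation:
push(27): heap contents = [27]
push(28): heap contents = [27, 28]
pop() → 27: heap contents = [28]
push(52): heap contents = [28, 52]
pop() → 28: heap contents = [52]
push(6): heap contents = [6, 52]
push(51): heap contents = [6, 51, 52]
pop() → 6: heap contents = [51, 52]
pop() → 51: heap contents = [52]
push(50): heap contents = [50, 52]
pop() → 50: heap contents = [52]
pop() → 52: heap contents = []
push(59): heap contents = [59]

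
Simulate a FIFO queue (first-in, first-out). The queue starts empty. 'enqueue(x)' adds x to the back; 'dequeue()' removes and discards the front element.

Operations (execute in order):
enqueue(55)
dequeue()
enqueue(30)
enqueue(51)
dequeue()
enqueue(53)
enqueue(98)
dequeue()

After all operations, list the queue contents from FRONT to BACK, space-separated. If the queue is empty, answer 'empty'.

Answer: 53 98

Derivation:
enqueue(55): [55]
dequeue(): []
enqueue(30): [30]
enqueue(51): [30, 51]
dequeue(): [51]
enqueue(53): [51, 53]
enqueue(98): [51, 53, 98]
dequeue(): [53, 98]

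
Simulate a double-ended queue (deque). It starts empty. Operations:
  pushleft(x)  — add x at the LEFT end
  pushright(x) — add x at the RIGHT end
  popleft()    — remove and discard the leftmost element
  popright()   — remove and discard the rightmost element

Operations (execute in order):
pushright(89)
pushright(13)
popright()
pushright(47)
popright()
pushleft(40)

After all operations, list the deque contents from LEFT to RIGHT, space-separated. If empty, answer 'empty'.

pushright(89): [89]
pushright(13): [89, 13]
popright(): [89]
pushright(47): [89, 47]
popright(): [89]
pushleft(40): [40, 89]

Answer: 40 89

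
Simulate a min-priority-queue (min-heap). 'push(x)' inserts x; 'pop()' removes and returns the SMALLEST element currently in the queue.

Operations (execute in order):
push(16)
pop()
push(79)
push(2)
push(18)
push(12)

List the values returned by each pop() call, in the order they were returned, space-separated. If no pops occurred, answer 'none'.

Answer: 16

Derivation:
push(16): heap contents = [16]
pop() → 16: heap contents = []
push(79): heap contents = [79]
push(2): heap contents = [2, 79]
push(18): heap contents = [2, 18, 79]
push(12): heap contents = [2, 12, 18, 79]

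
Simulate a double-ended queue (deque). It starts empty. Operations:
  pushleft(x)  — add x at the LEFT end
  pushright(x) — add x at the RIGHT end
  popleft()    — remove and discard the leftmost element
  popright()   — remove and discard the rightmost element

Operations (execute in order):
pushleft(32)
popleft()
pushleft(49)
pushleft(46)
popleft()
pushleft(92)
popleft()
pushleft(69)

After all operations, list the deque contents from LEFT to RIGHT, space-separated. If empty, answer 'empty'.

pushleft(32): [32]
popleft(): []
pushleft(49): [49]
pushleft(46): [46, 49]
popleft(): [49]
pushleft(92): [92, 49]
popleft(): [49]
pushleft(69): [69, 49]

Answer: 69 49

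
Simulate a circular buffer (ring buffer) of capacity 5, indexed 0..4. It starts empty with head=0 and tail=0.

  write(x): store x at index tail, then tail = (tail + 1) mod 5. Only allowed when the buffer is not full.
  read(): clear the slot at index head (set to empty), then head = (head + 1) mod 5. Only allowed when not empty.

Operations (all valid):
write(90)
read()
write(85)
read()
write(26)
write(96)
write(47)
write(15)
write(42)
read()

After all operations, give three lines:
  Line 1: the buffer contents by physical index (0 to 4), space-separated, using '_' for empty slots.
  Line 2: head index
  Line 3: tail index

write(90): buf=[90 _ _ _ _], head=0, tail=1, size=1
read(): buf=[_ _ _ _ _], head=1, tail=1, size=0
write(85): buf=[_ 85 _ _ _], head=1, tail=2, size=1
read(): buf=[_ _ _ _ _], head=2, tail=2, size=0
write(26): buf=[_ _ 26 _ _], head=2, tail=3, size=1
write(96): buf=[_ _ 26 96 _], head=2, tail=4, size=2
write(47): buf=[_ _ 26 96 47], head=2, tail=0, size=3
write(15): buf=[15 _ 26 96 47], head=2, tail=1, size=4
write(42): buf=[15 42 26 96 47], head=2, tail=2, size=5
read(): buf=[15 42 _ 96 47], head=3, tail=2, size=4

Answer: 15 42 _ 96 47
3
2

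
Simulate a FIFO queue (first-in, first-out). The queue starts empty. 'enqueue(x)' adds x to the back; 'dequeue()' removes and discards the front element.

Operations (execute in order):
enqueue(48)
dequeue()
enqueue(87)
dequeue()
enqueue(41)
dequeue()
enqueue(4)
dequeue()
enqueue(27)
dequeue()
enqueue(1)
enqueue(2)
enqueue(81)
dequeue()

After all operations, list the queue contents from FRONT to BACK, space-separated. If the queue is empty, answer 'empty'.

enqueue(48): [48]
dequeue(): []
enqueue(87): [87]
dequeue(): []
enqueue(41): [41]
dequeue(): []
enqueue(4): [4]
dequeue(): []
enqueue(27): [27]
dequeue(): []
enqueue(1): [1]
enqueue(2): [1, 2]
enqueue(81): [1, 2, 81]
dequeue(): [2, 81]

Answer: 2 81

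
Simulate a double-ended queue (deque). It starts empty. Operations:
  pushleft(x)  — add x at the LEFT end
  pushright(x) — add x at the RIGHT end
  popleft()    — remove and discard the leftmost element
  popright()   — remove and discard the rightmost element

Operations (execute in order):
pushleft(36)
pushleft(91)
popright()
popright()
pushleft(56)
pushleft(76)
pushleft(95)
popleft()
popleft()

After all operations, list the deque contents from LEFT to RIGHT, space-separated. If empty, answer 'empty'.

pushleft(36): [36]
pushleft(91): [91, 36]
popright(): [91]
popright(): []
pushleft(56): [56]
pushleft(76): [76, 56]
pushleft(95): [95, 76, 56]
popleft(): [76, 56]
popleft(): [56]

Answer: 56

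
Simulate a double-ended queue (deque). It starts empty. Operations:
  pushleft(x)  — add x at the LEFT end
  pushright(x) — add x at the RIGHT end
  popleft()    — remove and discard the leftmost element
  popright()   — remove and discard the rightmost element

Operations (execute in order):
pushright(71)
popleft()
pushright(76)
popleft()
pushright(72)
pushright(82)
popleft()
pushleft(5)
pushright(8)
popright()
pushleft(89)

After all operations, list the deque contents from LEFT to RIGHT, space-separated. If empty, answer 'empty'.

pushright(71): [71]
popleft(): []
pushright(76): [76]
popleft(): []
pushright(72): [72]
pushright(82): [72, 82]
popleft(): [82]
pushleft(5): [5, 82]
pushright(8): [5, 82, 8]
popright(): [5, 82]
pushleft(89): [89, 5, 82]

Answer: 89 5 82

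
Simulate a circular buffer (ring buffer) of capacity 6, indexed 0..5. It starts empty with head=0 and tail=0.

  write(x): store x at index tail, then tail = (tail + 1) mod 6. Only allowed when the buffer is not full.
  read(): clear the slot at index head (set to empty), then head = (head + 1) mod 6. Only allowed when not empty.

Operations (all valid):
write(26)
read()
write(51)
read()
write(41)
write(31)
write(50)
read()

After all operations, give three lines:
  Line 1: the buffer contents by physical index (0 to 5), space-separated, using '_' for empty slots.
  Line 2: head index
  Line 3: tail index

Answer: _ _ _ 31 50 _
3
5

Derivation:
write(26): buf=[26 _ _ _ _ _], head=0, tail=1, size=1
read(): buf=[_ _ _ _ _ _], head=1, tail=1, size=0
write(51): buf=[_ 51 _ _ _ _], head=1, tail=2, size=1
read(): buf=[_ _ _ _ _ _], head=2, tail=2, size=0
write(41): buf=[_ _ 41 _ _ _], head=2, tail=3, size=1
write(31): buf=[_ _ 41 31 _ _], head=2, tail=4, size=2
write(50): buf=[_ _ 41 31 50 _], head=2, tail=5, size=3
read(): buf=[_ _ _ 31 50 _], head=3, tail=5, size=2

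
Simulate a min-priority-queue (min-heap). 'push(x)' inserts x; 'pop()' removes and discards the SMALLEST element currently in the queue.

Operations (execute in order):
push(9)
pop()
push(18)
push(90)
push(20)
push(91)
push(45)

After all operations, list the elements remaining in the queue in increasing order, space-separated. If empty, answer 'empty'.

Answer: 18 20 45 90 91

Derivation:
push(9): heap contents = [9]
pop() → 9: heap contents = []
push(18): heap contents = [18]
push(90): heap contents = [18, 90]
push(20): heap contents = [18, 20, 90]
push(91): heap contents = [18, 20, 90, 91]
push(45): heap contents = [18, 20, 45, 90, 91]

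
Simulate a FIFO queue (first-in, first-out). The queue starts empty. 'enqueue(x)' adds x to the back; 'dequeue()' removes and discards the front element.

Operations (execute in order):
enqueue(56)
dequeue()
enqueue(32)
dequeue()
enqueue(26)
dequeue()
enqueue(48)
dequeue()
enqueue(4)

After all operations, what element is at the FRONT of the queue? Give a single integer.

Answer: 4

Derivation:
enqueue(56): queue = [56]
dequeue(): queue = []
enqueue(32): queue = [32]
dequeue(): queue = []
enqueue(26): queue = [26]
dequeue(): queue = []
enqueue(48): queue = [48]
dequeue(): queue = []
enqueue(4): queue = [4]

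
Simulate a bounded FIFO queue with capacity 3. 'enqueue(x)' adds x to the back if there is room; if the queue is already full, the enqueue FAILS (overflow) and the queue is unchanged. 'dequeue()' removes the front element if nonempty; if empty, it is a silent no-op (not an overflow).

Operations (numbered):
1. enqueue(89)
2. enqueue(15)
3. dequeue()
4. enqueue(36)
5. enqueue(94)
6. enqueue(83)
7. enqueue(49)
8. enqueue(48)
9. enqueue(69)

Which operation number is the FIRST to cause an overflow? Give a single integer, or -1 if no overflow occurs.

1. enqueue(89): size=1
2. enqueue(15): size=2
3. dequeue(): size=1
4. enqueue(36): size=2
5. enqueue(94): size=3
6. enqueue(83): size=3=cap → OVERFLOW (fail)
7. enqueue(49): size=3=cap → OVERFLOW (fail)
8. enqueue(48): size=3=cap → OVERFLOW (fail)
9. enqueue(69): size=3=cap → OVERFLOW (fail)

Answer: 6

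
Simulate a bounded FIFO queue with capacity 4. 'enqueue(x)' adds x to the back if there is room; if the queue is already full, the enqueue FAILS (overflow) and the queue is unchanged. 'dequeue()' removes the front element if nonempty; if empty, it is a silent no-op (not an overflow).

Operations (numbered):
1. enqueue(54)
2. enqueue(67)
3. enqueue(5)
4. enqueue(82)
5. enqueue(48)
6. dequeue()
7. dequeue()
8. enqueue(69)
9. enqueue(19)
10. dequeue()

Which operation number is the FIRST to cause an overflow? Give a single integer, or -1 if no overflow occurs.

1. enqueue(54): size=1
2. enqueue(67): size=2
3. enqueue(5): size=3
4. enqueue(82): size=4
5. enqueue(48): size=4=cap → OVERFLOW (fail)
6. dequeue(): size=3
7. dequeue(): size=2
8. enqueue(69): size=3
9. enqueue(19): size=4
10. dequeue(): size=3

Answer: 5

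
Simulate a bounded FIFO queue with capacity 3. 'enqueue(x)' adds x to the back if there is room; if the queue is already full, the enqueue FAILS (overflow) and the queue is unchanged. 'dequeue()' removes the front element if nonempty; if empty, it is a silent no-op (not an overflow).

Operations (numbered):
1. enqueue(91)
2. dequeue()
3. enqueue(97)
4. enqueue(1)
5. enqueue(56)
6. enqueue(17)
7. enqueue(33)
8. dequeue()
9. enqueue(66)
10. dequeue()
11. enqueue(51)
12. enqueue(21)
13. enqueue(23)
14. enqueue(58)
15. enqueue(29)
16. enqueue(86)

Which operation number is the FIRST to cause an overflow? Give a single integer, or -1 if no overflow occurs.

1. enqueue(91): size=1
2. dequeue(): size=0
3. enqueue(97): size=1
4. enqueue(1): size=2
5. enqueue(56): size=3
6. enqueue(17): size=3=cap → OVERFLOW (fail)
7. enqueue(33): size=3=cap → OVERFLOW (fail)
8. dequeue(): size=2
9. enqueue(66): size=3
10. dequeue(): size=2
11. enqueue(51): size=3
12. enqueue(21): size=3=cap → OVERFLOW (fail)
13. enqueue(23): size=3=cap → OVERFLOW (fail)
14. enqueue(58): size=3=cap → OVERFLOW (fail)
15. enqueue(29): size=3=cap → OVERFLOW (fail)
16. enqueue(86): size=3=cap → OVERFLOW (fail)

Answer: 6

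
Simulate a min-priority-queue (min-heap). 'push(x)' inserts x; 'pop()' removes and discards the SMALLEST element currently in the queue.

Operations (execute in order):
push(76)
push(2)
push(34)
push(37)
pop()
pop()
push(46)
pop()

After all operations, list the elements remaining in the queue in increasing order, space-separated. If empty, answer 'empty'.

push(76): heap contents = [76]
push(2): heap contents = [2, 76]
push(34): heap contents = [2, 34, 76]
push(37): heap contents = [2, 34, 37, 76]
pop() → 2: heap contents = [34, 37, 76]
pop() → 34: heap contents = [37, 76]
push(46): heap contents = [37, 46, 76]
pop() → 37: heap contents = [46, 76]

Answer: 46 76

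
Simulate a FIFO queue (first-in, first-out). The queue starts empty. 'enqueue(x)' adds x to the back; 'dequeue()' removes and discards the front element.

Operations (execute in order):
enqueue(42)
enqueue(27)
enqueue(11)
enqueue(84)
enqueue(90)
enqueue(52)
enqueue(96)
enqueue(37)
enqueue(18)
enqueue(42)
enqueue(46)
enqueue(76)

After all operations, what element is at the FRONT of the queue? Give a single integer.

Answer: 42

Derivation:
enqueue(42): queue = [42]
enqueue(27): queue = [42, 27]
enqueue(11): queue = [42, 27, 11]
enqueue(84): queue = [42, 27, 11, 84]
enqueue(90): queue = [42, 27, 11, 84, 90]
enqueue(52): queue = [42, 27, 11, 84, 90, 52]
enqueue(96): queue = [42, 27, 11, 84, 90, 52, 96]
enqueue(37): queue = [42, 27, 11, 84, 90, 52, 96, 37]
enqueue(18): queue = [42, 27, 11, 84, 90, 52, 96, 37, 18]
enqueue(42): queue = [42, 27, 11, 84, 90, 52, 96, 37, 18, 42]
enqueue(46): queue = [42, 27, 11, 84, 90, 52, 96, 37, 18, 42, 46]
enqueue(76): queue = [42, 27, 11, 84, 90, 52, 96, 37, 18, 42, 46, 76]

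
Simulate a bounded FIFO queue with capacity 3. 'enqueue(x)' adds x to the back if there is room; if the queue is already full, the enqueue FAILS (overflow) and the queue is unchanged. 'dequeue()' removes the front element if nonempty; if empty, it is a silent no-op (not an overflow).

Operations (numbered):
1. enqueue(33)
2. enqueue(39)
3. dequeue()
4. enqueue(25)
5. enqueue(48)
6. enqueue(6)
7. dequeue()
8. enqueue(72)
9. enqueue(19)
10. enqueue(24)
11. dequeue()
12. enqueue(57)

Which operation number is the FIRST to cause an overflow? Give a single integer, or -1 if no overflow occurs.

Answer: 6

Derivation:
1. enqueue(33): size=1
2. enqueue(39): size=2
3. dequeue(): size=1
4. enqueue(25): size=2
5. enqueue(48): size=3
6. enqueue(6): size=3=cap → OVERFLOW (fail)
7. dequeue(): size=2
8. enqueue(72): size=3
9. enqueue(19): size=3=cap → OVERFLOW (fail)
10. enqueue(24): size=3=cap → OVERFLOW (fail)
11. dequeue(): size=2
12. enqueue(57): size=3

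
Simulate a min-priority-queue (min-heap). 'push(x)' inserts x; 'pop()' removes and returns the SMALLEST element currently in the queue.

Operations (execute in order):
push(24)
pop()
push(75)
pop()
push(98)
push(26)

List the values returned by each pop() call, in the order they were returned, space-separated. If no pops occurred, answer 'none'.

Answer: 24 75

Derivation:
push(24): heap contents = [24]
pop() → 24: heap contents = []
push(75): heap contents = [75]
pop() → 75: heap contents = []
push(98): heap contents = [98]
push(26): heap contents = [26, 98]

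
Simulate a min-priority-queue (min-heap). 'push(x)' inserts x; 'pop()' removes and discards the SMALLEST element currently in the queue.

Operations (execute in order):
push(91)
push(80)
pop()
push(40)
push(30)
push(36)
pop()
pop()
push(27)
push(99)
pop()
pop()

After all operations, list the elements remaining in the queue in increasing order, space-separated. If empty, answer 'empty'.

push(91): heap contents = [91]
push(80): heap contents = [80, 91]
pop() → 80: heap contents = [91]
push(40): heap contents = [40, 91]
push(30): heap contents = [30, 40, 91]
push(36): heap contents = [30, 36, 40, 91]
pop() → 30: heap contents = [36, 40, 91]
pop() → 36: heap contents = [40, 91]
push(27): heap contents = [27, 40, 91]
push(99): heap contents = [27, 40, 91, 99]
pop() → 27: heap contents = [40, 91, 99]
pop() → 40: heap contents = [91, 99]

Answer: 91 99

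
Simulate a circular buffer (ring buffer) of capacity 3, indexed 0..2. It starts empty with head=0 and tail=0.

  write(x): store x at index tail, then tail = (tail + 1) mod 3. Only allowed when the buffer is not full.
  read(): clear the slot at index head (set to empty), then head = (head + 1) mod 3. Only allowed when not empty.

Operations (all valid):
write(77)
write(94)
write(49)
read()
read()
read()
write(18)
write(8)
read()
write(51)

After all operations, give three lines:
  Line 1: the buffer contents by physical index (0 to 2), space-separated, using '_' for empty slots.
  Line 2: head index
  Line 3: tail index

write(77): buf=[77 _ _], head=0, tail=1, size=1
write(94): buf=[77 94 _], head=0, tail=2, size=2
write(49): buf=[77 94 49], head=0, tail=0, size=3
read(): buf=[_ 94 49], head=1, tail=0, size=2
read(): buf=[_ _ 49], head=2, tail=0, size=1
read(): buf=[_ _ _], head=0, tail=0, size=0
write(18): buf=[18 _ _], head=0, tail=1, size=1
write(8): buf=[18 8 _], head=0, tail=2, size=2
read(): buf=[_ 8 _], head=1, tail=2, size=1
write(51): buf=[_ 8 51], head=1, tail=0, size=2

Answer: _ 8 51
1
0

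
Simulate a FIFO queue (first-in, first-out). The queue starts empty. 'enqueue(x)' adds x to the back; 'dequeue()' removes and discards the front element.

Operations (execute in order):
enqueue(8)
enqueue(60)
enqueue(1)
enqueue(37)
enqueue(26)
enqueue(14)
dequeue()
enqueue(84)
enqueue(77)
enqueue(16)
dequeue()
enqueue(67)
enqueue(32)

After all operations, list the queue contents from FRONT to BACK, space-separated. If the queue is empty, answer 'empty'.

Answer: 1 37 26 14 84 77 16 67 32

Derivation:
enqueue(8): [8]
enqueue(60): [8, 60]
enqueue(1): [8, 60, 1]
enqueue(37): [8, 60, 1, 37]
enqueue(26): [8, 60, 1, 37, 26]
enqueue(14): [8, 60, 1, 37, 26, 14]
dequeue(): [60, 1, 37, 26, 14]
enqueue(84): [60, 1, 37, 26, 14, 84]
enqueue(77): [60, 1, 37, 26, 14, 84, 77]
enqueue(16): [60, 1, 37, 26, 14, 84, 77, 16]
dequeue(): [1, 37, 26, 14, 84, 77, 16]
enqueue(67): [1, 37, 26, 14, 84, 77, 16, 67]
enqueue(32): [1, 37, 26, 14, 84, 77, 16, 67, 32]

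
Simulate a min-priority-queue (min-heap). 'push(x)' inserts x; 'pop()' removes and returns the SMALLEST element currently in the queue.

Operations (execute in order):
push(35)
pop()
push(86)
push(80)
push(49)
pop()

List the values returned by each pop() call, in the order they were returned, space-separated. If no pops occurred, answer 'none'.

Answer: 35 49

Derivation:
push(35): heap contents = [35]
pop() → 35: heap contents = []
push(86): heap contents = [86]
push(80): heap contents = [80, 86]
push(49): heap contents = [49, 80, 86]
pop() → 49: heap contents = [80, 86]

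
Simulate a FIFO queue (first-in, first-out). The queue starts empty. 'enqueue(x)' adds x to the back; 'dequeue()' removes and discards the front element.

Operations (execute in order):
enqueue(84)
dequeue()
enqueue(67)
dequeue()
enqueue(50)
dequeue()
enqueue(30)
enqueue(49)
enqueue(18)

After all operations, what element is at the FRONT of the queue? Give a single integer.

Answer: 30

Derivation:
enqueue(84): queue = [84]
dequeue(): queue = []
enqueue(67): queue = [67]
dequeue(): queue = []
enqueue(50): queue = [50]
dequeue(): queue = []
enqueue(30): queue = [30]
enqueue(49): queue = [30, 49]
enqueue(18): queue = [30, 49, 18]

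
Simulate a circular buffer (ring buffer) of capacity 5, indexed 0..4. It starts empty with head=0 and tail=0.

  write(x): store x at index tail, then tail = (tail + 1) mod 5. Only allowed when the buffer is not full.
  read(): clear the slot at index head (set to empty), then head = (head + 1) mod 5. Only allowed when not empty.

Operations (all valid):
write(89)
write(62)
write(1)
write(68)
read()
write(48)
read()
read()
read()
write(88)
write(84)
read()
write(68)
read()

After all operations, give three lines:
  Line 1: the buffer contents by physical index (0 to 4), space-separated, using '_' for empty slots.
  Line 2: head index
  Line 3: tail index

write(89): buf=[89 _ _ _ _], head=0, tail=1, size=1
write(62): buf=[89 62 _ _ _], head=0, tail=2, size=2
write(1): buf=[89 62 1 _ _], head=0, tail=3, size=3
write(68): buf=[89 62 1 68 _], head=0, tail=4, size=4
read(): buf=[_ 62 1 68 _], head=1, tail=4, size=3
write(48): buf=[_ 62 1 68 48], head=1, tail=0, size=4
read(): buf=[_ _ 1 68 48], head=2, tail=0, size=3
read(): buf=[_ _ _ 68 48], head=3, tail=0, size=2
read(): buf=[_ _ _ _ 48], head=4, tail=0, size=1
write(88): buf=[88 _ _ _ 48], head=4, tail=1, size=2
write(84): buf=[88 84 _ _ 48], head=4, tail=2, size=3
read(): buf=[88 84 _ _ _], head=0, tail=2, size=2
write(68): buf=[88 84 68 _ _], head=0, tail=3, size=3
read(): buf=[_ 84 68 _ _], head=1, tail=3, size=2

Answer: _ 84 68 _ _
1
3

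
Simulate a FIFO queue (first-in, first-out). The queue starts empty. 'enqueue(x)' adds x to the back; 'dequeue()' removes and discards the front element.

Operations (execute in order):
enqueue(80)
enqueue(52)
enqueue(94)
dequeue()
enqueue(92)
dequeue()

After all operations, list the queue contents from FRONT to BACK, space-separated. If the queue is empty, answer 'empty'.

enqueue(80): [80]
enqueue(52): [80, 52]
enqueue(94): [80, 52, 94]
dequeue(): [52, 94]
enqueue(92): [52, 94, 92]
dequeue(): [94, 92]

Answer: 94 92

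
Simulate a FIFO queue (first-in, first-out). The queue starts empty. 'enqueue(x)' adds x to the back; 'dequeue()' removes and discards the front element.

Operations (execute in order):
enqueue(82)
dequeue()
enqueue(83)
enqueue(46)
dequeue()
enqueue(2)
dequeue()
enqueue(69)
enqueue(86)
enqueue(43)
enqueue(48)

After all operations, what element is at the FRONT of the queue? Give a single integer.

enqueue(82): queue = [82]
dequeue(): queue = []
enqueue(83): queue = [83]
enqueue(46): queue = [83, 46]
dequeue(): queue = [46]
enqueue(2): queue = [46, 2]
dequeue(): queue = [2]
enqueue(69): queue = [2, 69]
enqueue(86): queue = [2, 69, 86]
enqueue(43): queue = [2, 69, 86, 43]
enqueue(48): queue = [2, 69, 86, 43, 48]

Answer: 2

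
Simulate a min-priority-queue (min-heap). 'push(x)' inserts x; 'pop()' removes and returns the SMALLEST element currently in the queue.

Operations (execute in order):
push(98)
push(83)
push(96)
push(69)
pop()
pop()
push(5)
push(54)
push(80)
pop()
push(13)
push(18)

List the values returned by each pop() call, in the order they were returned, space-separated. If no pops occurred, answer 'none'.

push(98): heap contents = [98]
push(83): heap contents = [83, 98]
push(96): heap contents = [83, 96, 98]
push(69): heap contents = [69, 83, 96, 98]
pop() → 69: heap contents = [83, 96, 98]
pop() → 83: heap contents = [96, 98]
push(5): heap contents = [5, 96, 98]
push(54): heap contents = [5, 54, 96, 98]
push(80): heap contents = [5, 54, 80, 96, 98]
pop() → 5: heap contents = [54, 80, 96, 98]
push(13): heap contents = [13, 54, 80, 96, 98]
push(18): heap contents = [13, 18, 54, 80, 96, 98]

Answer: 69 83 5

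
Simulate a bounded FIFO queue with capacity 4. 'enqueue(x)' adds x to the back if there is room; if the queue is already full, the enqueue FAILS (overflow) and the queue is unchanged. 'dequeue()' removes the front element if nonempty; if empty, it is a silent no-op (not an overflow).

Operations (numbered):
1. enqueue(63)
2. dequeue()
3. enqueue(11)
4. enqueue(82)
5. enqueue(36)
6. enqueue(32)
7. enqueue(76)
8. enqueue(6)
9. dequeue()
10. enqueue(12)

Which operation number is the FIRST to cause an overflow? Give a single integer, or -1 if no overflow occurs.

Answer: 7

Derivation:
1. enqueue(63): size=1
2. dequeue(): size=0
3. enqueue(11): size=1
4. enqueue(82): size=2
5. enqueue(36): size=3
6. enqueue(32): size=4
7. enqueue(76): size=4=cap → OVERFLOW (fail)
8. enqueue(6): size=4=cap → OVERFLOW (fail)
9. dequeue(): size=3
10. enqueue(12): size=4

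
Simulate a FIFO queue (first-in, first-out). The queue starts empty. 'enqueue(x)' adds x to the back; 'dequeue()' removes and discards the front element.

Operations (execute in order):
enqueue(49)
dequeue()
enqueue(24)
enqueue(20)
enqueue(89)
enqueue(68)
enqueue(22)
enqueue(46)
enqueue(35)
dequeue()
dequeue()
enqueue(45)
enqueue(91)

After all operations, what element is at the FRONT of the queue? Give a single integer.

Answer: 89

Derivation:
enqueue(49): queue = [49]
dequeue(): queue = []
enqueue(24): queue = [24]
enqueue(20): queue = [24, 20]
enqueue(89): queue = [24, 20, 89]
enqueue(68): queue = [24, 20, 89, 68]
enqueue(22): queue = [24, 20, 89, 68, 22]
enqueue(46): queue = [24, 20, 89, 68, 22, 46]
enqueue(35): queue = [24, 20, 89, 68, 22, 46, 35]
dequeue(): queue = [20, 89, 68, 22, 46, 35]
dequeue(): queue = [89, 68, 22, 46, 35]
enqueue(45): queue = [89, 68, 22, 46, 35, 45]
enqueue(91): queue = [89, 68, 22, 46, 35, 45, 91]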